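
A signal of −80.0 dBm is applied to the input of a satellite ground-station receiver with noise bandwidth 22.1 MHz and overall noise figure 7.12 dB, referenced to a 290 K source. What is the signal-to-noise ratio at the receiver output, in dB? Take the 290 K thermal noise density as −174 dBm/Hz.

Noise floor: N = −174 + 10 log₁₀(B) + NF
10 log₁₀(2.21×10⁷) = 73.44 dB
N = −174 + 73.44 + 7.12 = −93.44 dBm
SNR = P_sig − N = −80.0 − (−93.44) = 13.44 dB → 13.4 dB

13.4 dB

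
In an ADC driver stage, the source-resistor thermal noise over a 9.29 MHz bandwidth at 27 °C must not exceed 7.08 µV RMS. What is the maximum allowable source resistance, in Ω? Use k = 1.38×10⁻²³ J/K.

326 Ω

T = 27 °C + 273.15 = 300.15 K
Johnson–Nyquist: V_n = √(4kTRB) ⇒ R = V_n² / (4kTB)
4kTB = 4 × 1.38×10⁻²³ × 300.15 × 9.29×10⁶ = 1.54×10⁻¹³
R = (7.08×10⁻⁶)² / 1.54×10⁻¹³ = 3.26×10² Ω = 326 Ω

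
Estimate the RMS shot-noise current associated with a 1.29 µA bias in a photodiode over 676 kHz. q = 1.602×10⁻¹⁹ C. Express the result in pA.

529 pA

I_n = √(2qI·B)
2qI·B = 2 × 1.602×10⁻¹⁹ × 1.29×10⁻⁶ × 6.76×10⁵ = 2.79×10⁻¹⁹ A²
I_n = √(2.79×10⁻¹⁹) = 5.29×10⁻¹⁰ A = 529 pA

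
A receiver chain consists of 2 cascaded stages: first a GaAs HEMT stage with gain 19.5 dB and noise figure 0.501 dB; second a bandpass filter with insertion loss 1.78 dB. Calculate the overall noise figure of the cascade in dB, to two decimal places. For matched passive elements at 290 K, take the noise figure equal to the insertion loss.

Convert to linear (a loss of L dB is a gain of −L dB): F_i = 10^(NF_i/10), G_i = 10^(G_i,dB/10)
  Stage 1: F_1 = 10^(0.501/10) = 1.122, G_1 = 10^(19.5/10) = 89.13
  Stage 2: F_2 = 10^(1.78/10) = 1.507, G_2 = 10^(−1.78/10) = 0.6637
Friis cascade:
  F = 1.122 + (1.507 − 1)/89.13 = 1.128
NF = 10 log₁₀(1.128) = 0.52 dB

0.52 dB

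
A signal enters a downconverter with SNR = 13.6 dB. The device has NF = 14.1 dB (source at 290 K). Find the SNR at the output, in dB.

−0.5 dB

By definition F = SNR_in/SNR_out, so in dB: SNR_out = SNR_in − NF
SNR_out = 13.6 − 14.1 = −0.5 dB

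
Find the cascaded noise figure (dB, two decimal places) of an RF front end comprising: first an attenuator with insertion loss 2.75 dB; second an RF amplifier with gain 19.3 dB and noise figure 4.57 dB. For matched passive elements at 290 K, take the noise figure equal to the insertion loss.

7.32 dB

Convert to linear (a loss of L dB is a gain of −L dB): F_i = 10^(NF_i/10), G_i = 10^(G_i,dB/10)
  Stage 1: F_1 = 10^(2.75/10) = 1.884, G_1 = 10^(−2.75/10) = 0.5309
  Stage 2: F_2 = 10^(4.57/10) = 2.864, G_2 = 10^(19.3/10) = 85.11
Friis cascade:
  F = 1.884 + (2.864 − 1)/0.5309 = 5.395
NF = 10 log₁₀(5.395) = 7.32 dB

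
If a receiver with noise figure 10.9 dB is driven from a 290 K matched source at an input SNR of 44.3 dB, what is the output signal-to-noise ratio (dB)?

By definition F = SNR_in/SNR_out, so in dB: SNR_out = SNR_in − NF
SNR_out = 44.3 − 10.9 = 33.4 dB

33.4 dB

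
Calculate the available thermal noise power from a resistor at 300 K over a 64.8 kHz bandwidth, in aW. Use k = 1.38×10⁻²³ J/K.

268 aW

P_n = kTB = 1.38×10⁻²³ × 300 × 6.48×10⁴ = 2.68×10⁻¹⁶ W = 268 aW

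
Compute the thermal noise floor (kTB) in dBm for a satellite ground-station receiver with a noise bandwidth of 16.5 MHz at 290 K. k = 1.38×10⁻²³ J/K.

P_n = kTB = 1.38×10⁻²³ × 290 × 1.65×10⁷ = 6.60×10⁻¹⁴ W
In dBm: 10 log₁₀(6.60×10⁻¹⁴ / 10⁻³) = −101.8 dBm

−101.8 dBm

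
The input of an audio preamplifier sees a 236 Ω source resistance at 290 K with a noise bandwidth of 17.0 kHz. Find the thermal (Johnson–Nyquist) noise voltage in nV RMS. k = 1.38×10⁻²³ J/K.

253 nV

V_n = √(4kTRB)
4kTRB = 4 × 1.38×10⁻²³ × 290 × 2.36×10² × 1.70×10⁴ = 6.42×10⁻¹⁴ V²
V_n = √(6.42×10⁻¹⁴) = 2.53×10⁻⁷ V = 253 nV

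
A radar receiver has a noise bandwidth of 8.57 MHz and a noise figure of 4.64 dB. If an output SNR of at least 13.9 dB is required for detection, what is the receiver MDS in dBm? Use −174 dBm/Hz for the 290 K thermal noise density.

Sensitivity = −174 + 10 log₁₀(B) + NF + SNR_min
= −174 + 69.33 + 4.64 + 13.9
= −86.13 dBm → −86.1 dBm

−86.1 dBm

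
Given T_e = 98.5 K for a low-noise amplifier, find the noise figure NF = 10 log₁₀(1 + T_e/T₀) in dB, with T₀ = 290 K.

F = 1 + T_e/T₀ = 1 + 98.5/290 = 1.33966
NF = 10 log₁₀(1.33966) = 1.27 dB

1.27 dB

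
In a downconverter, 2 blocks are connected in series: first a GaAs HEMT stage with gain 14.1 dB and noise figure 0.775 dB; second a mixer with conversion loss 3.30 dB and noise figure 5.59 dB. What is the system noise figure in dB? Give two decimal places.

1.13 dB

Convert to linear (a loss of L dB is a gain of −L dB): F_i = 10^(NF_i/10), G_i = 10^(G_i,dB/10)
  Stage 1: F_1 = 10^(0.775/10) = 1.195, G_1 = 10^(14.1/10) = 25.70
  Stage 2: F_2 = 10^(5.59/10) = 3.622, G_2 = 10^(−3.30/10) = 0.4677
Friis cascade:
  F = 1.195 + (3.622 − 1)/25.70 = 1.297
NF = 10 log₁₀(1.297) = 1.13 dB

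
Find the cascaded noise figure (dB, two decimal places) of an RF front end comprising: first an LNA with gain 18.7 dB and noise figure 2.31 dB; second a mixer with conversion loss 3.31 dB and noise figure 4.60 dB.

2.37 dB

Convert to linear (a loss of L dB is a gain of −L dB): F_i = 10^(NF_i/10), G_i = 10^(G_i,dB/10)
  Stage 1: F_1 = 10^(2.31/10) = 1.702, G_1 = 10^(18.7/10) = 74.13
  Stage 2: F_2 = 10^(4.60/10) = 2.884, G_2 = 10^(−3.31/10) = 0.4667
Friis cascade:
  F = 1.702 + (2.884 − 1)/74.13 = 1.728
NF = 10 log₁₀(1.728) = 2.37 dB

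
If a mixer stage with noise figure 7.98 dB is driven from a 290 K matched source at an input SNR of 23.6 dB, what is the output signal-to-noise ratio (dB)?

By definition F = SNR_in/SNR_out, so in dB: SNR_out = SNR_in − NF
SNR_out = 23.6 − 7.98 = 15.62 dB

15.62 dB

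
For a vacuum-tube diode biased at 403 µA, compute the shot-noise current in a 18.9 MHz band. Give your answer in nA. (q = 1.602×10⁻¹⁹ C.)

I_n = √(2qI·B)
2qI·B = 2 × 1.602×10⁻¹⁹ × 4.03×10⁻⁴ × 1.89×10⁷ = 2.44×10⁻¹⁵ A²
I_n = √(2.44×10⁻¹⁵) = 4.94×10⁻⁸ A = 49.4 nA

49.4 nA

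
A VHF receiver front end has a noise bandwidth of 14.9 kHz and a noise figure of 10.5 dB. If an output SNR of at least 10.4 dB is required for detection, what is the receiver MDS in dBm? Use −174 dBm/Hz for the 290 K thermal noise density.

−111.4 dBm

Sensitivity = −174 + 10 log₁₀(B) + NF + SNR_min
= −174 + 41.73 + 10.5 + 10.4
= −111.37 dBm → −111.4 dBm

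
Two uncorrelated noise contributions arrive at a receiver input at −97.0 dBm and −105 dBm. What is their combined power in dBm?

Convert to linear, add, convert back:
P₁ = 2.00×10⁻¹³ W, P₂ = 3.16×10⁻¹⁴ W
P_tot = 2.31×10⁻¹³ W → 10 log₁₀(P_tot / 10⁻³) = −96.4 dBm

−96.4 dBm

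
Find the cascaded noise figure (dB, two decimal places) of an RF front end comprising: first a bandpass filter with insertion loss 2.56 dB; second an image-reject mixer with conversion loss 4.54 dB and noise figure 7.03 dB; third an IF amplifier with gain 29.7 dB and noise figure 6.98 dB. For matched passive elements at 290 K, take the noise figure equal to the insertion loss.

14.71 dB

Convert to linear (a loss of L dB is a gain of −L dB): F_i = 10^(NF_i/10), G_i = 10^(G_i,dB/10)
  Stage 1: F_1 = 10^(2.56/10) = 1.803, G_1 = 10^(−2.56/10) = 0.5546
  Stage 2: F_2 = 10^(7.03/10) = 5.047, G_2 = 10^(−4.54/10) = 0.3516
  Stage 3: F_3 = 10^(6.98/10) = 4.989, G_3 = 10^(29.7/10) = 933.3
Friis cascade:
  F = 1.803 + (5.047 − 1)/0.5546 + (4.989 − 1)/0.1950 = 29.56
NF = 10 log₁₀(29.56) = 14.71 dB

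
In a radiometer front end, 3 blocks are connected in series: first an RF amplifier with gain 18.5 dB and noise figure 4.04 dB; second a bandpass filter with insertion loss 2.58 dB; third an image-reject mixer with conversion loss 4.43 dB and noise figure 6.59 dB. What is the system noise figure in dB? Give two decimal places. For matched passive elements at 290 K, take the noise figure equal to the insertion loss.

Convert to linear (a loss of L dB is a gain of −L dB): F_i = 10^(NF_i/10), G_i = 10^(G_i,dB/10)
  Stage 1: F_1 = 10^(4.04/10) = 2.535, G_1 = 10^(18.5/10) = 70.79
  Stage 2: F_2 = 10^(2.58/10) = 1.811, G_2 = 10^(−2.58/10) = 0.5521
  Stage 3: F_3 = 10^(6.59/10) = 4.560, G_3 = 10^(−4.43/10) = 0.3606
Friis cascade:
  F = 2.535 + (1.811 − 1)/70.79 + (4.560 − 1)/39.08 = 2.638
NF = 10 log₁₀(2.638) = 4.21 dB

4.21 dB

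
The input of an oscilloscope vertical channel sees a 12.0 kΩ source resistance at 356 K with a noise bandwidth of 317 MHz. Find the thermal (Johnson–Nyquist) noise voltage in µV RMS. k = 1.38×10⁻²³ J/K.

V_n = √(4kTRB)
4kTRB = 4 × 1.38×10⁻²³ × 356 × 1.20×10⁴ × 3.17×10⁸ = 7.48×10⁻⁸ V²
V_n = √(7.48×10⁻⁸) = 2.73×10⁻⁴ V = 273 µV

273 µV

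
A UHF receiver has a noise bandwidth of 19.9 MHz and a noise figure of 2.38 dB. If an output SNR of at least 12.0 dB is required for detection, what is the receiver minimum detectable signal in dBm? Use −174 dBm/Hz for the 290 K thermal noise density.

−86.6 dBm

Sensitivity = −174 + 10 log₁₀(B) + NF + SNR_min
= −174 + 72.99 + 2.38 + 12.0
= −86.63 dBm → −86.6 dBm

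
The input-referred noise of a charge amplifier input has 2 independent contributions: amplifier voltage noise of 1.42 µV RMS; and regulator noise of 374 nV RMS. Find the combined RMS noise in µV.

Uncorrelated sources add in power (mean-square): V_tot = √(ΣV_i²)
V_tot = √[(1.42×10⁻⁶)² + (3.74×10⁻⁷)²] = 1.47×10⁻⁶ V = 1.47 µV

1.47 µV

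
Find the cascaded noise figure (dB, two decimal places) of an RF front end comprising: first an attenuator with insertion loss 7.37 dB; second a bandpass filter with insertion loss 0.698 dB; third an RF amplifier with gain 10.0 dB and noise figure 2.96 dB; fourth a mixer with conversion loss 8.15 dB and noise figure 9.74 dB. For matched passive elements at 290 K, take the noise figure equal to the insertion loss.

12.57 dB

Convert to linear (a loss of L dB is a gain of −L dB): F_i = 10^(NF_i/10), G_i = 10^(G_i,dB/10)
  Stage 1: F_1 = 10^(7.37/10) = 5.458, G_1 = 10^(−7.37/10) = 0.1832
  Stage 2: F_2 = 10^(0.698/10) = 1.174, G_2 = 10^(−0.698/10) = 0.8515
  Stage 3: F_3 = 10^(2.96/10) = 1.977, G_3 = 10^(10.0/10) = 10.00
  Stage 4: F_4 = 10^(9.74/10) = 9.419, G_4 = 10^(−8.15/10) = 0.1531
Friis cascade:
  F = 5.458 + (1.174 − 1)/0.1832 + (1.977 − 1)/0.1560 + (9.419 − 1)/1.560 = 18.07
NF = 10 log₁₀(18.07) = 12.57 dB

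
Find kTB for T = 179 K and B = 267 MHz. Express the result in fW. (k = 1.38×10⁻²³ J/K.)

660 fW

P_n = kTB = 1.38×10⁻²³ × 179 × 2.67×10⁸ = 6.60×10⁻¹³ W = 660 fW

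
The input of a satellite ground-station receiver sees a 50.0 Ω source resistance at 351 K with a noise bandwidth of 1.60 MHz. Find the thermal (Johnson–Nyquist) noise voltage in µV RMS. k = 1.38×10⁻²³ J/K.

V_n = √(4kTRB)
4kTRB = 4 × 1.38×10⁻²³ × 351 × 5.00×10¹ × 1.60×10⁶ = 1.55×10⁻¹² V²
V_n = √(1.55×10⁻¹²) = 1.24×10⁻⁶ V = 1.24 µV

1.24 µV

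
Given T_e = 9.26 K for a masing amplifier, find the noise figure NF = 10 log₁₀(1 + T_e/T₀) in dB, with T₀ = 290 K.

F = 1 + T_e/T₀ = 1 + 9.26/290 = 1.03193
NF = 10 log₁₀(1.03193) = 0.137 dB

0.137 dB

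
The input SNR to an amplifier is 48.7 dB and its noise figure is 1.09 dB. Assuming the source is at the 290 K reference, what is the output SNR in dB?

By definition F = SNR_in/SNR_out, so in dB: SNR_out = SNR_in − NF
SNR_out = 48.7 − 1.09 = 47.61 dB

47.61 dB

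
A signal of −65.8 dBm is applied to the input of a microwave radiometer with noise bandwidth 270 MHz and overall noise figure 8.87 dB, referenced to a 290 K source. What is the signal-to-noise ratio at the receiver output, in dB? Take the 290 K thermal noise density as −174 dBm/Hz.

15.0 dB

Noise floor: N = −174 + 10 log₁₀(B) + NF
10 log₁₀(2.70×10⁸) = 84.31 dB
N = −174 + 84.31 + 8.87 = −80.82 dBm
SNR = P_sig − N = −65.8 − (−80.82) = 15.02 dB → 15.0 dB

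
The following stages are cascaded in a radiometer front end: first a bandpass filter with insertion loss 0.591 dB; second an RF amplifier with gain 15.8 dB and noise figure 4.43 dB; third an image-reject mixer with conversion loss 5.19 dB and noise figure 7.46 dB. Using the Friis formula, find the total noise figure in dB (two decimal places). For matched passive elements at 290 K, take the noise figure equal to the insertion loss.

5.21 dB

Convert to linear (a loss of L dB is a gain of −L dB): F_i = 10^(NF_i/10), G_i = 10^(G_i,dB/10)
  Stage 1: F_1 = 10^(0.591/10) = 1.146, G_1 = 10^(−0.591/10) = 0.8728
  Stage 2: F_2 = 10^(4.43/10) = 2.773, G_2 = 10^(15.8/10) = 38.02
  Stage 3: F_3 = 10^(7.46/10) = 5.572, G_3 = 10^(−5.19/10) = 0.3027
Friis cascade:
  F = 1.146 + (2.773 − 1)/0.8728 + (5.572 − 1)/33.18 = 3.315
NF = 10 log₁₀(3.315) = 5.21 dB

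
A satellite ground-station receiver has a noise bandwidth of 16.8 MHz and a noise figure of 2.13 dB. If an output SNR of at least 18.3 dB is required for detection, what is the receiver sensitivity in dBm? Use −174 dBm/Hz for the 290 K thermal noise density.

Sensitivity = −174 + 10 log₁₀(B) + NF + SNR_min
= −174 + 72.25 + 2.13 + 18.3
= −81.32 dBm → −81.3 dBm

−81.3 dBm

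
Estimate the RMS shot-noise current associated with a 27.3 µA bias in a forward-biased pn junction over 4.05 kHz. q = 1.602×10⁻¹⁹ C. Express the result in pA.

188 pA

I_n = √(2qI·B)
2qI·B = 2 × 1.602×10⁻¹⁹ × 2.73×10⁻⁵ × 4.05×10³ = 3.54×10⁻²⁰ A²
I_n = √(3.54×10⁻²⁰) = 1.88×10⁻¹⁰ A = 188 pA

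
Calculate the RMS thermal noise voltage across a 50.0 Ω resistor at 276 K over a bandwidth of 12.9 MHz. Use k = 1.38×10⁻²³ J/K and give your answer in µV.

3.13 µV

V_n = √(4kTRB)
4kTRB = 4 × 1.38×10⁻²³ × 276 × 5.00×10¹ × 1.29×10⁷ = 9.83×10⁻¹² V²
V_n = √(9.83×10⁻¹²) = 3.13×10⁻⁶ V = 3.13 µV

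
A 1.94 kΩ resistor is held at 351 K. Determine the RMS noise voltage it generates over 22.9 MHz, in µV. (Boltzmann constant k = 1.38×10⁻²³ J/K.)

V_n = √(4kTRB)
4kTRB = 4 × 1.38×10⁻²³ × 351 × 1.94×10³ × 2.29×10⁷ = 8.61×10⁻¹⁰ V²
V_n = √(8.61×10⁻¹⁰) = 2.93×10⁻⁵ V = 29.3 µV

29.3 µV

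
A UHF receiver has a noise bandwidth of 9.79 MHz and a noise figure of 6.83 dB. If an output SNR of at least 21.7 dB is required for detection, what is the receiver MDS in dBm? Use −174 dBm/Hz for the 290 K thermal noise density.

−75.6 dBm

Sensitivity = −174 + 10 log₁₀(B) + NF + SNR_min
= −174 + 69.91 + 6.83 + 21.7
= −75.56 dBm → −75.6 dBm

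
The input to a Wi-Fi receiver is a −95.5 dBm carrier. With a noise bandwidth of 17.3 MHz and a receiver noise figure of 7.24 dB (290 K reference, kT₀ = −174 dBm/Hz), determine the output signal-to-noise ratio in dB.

−1.1 dB

Noise floor: N = −174 + 10 log₁₀(B) + NF
10 log₁₀(1.73×10⁷) = 72.38 dB
N = −174 + 72.38 + 7.24 = −94.38 dBm
SNR = P_sig − N = −95.5 − (−94.38) = −1.12 dB → −1.1 dB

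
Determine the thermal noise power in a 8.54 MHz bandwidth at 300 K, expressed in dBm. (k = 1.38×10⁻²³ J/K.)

P_n = kTB = 1.38×10⁻²³ × 300 × 8.54×10⁶ = 3.54×10⁻¹⁴ W
In dBm: 10 log₁₀(3.54×10⁻¹⁴ / 10⁻³) = −104.5 dBm

−104.5 dBm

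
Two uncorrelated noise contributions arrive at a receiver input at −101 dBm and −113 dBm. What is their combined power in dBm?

Convert to linear, add, convert back:
P₁ = 7.94×10⁻¹⁴ W, P₂ = 5.01×10⁻¹⁵ W
P_tot = 8.44×10⁻¹⁴ W → 10 log₁₀(P_tot / 10⁻³) = −100.7 dBm

−100.7 dBm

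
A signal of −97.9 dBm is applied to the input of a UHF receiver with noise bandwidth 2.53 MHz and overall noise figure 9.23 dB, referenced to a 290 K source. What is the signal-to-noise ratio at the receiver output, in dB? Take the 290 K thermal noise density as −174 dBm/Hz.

2.8 dB

Noise floor: N = −174 + 10 log₁₀(B) + NF
10 log₁₀(2.53×10⁶) = 64.03 dB
N = −174 + 64.03 + 9.23 = −100.74 dBm
SNR = P_sig − N = −97.9 − (−100.74) = 2.84 dB → 2.8 dB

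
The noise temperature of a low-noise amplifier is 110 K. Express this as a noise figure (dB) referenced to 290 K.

F = 1 + T_e/T₀ = 1 + 110/290 = 1.37931
NF = 10 log₁₀(1.37931) = 1.40 dB

1.40 dB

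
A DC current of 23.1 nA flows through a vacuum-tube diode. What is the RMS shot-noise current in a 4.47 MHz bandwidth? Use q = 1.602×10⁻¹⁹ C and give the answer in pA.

182 pA

I_n = √(2qI·B)
2qI·B = 2 × 1.602×10⁻¹⁹ × 2.31×10⁻⁸ × 4.47×10⁶ = 3.31×10⁻²⁰ A²
I_n = √(3.31×10⁻²⁰) = 1.82×10⁻¹⁰ A = 182 pA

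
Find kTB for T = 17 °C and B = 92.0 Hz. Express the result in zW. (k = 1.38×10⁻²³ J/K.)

368 zW

T = 17 °C + 273.15 = 290.15 K
P_n = kTB = 1.38×10⁻²³ × 290.15 × 9.20×10¹ = 3.68×10⁻¹⁹ W = 368 zW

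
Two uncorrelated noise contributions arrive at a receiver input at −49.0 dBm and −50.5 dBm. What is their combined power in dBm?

Convert to linear, add, convert back:
P₁ = 1.26×10⁻⁸ W, P₂ = 8.91×10⁻⁹ W
P_tot = 2.15×10⁻⁸ W → 10 log₁₀(P_tot / 10⁻³) = −46.7 dBm

−46.7 dBm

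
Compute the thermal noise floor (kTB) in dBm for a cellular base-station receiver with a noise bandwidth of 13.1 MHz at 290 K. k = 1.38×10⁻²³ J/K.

P_n = kTB = 1.38×10⁻²³ × 290 × 1.31×10⁷ = 5.24×10⁻¹⁴ W
In dBm: 10 log₁₀(5.24×10⁻¹⁴ / 10⁻³) = −102.8 dBm

−102.8 dBm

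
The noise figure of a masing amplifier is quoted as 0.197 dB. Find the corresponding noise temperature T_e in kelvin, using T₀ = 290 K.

13.5 K

F = 10^(0.197/10) = 1.04641
T_e = (F − 1)·T₀ = (1.04641 − 1) × 290 = 13.5 K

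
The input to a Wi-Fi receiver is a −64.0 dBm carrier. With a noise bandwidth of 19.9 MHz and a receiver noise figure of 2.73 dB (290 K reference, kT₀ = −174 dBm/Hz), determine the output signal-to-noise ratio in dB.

Noise floor: N = −174 + 10 log₁₀(B) + NF
10 log₁₀(1.99×10⁷) = 72.99 dB
N = −174 + 72.99 + 2.73 = −98.28 dBm
SNR = P_sig − N = −64.0 − (−98.28) = 34.28 dB → 34.3 dB

34.3 dB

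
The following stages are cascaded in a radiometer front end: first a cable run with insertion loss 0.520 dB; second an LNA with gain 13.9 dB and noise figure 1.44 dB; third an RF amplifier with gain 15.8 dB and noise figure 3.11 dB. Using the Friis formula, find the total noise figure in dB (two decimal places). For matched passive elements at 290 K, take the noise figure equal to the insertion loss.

Convert to linear (a loss of L dB is a gain of −L dB): F_i = 10^(NF_i/10), G_i = 10^(G_i,dB/10)
  Stage 1: F_1 = 10^(0.520/10) = 1.127, G_1 = 10^(−0.520/10) = 0.8872
  Stage 2: F_2 = 10^(1.44/10) = 1.393, G_2 = 10^(13.9/10) = 24.55
  Stage 3: F_3 = 10^(3.11/10) = 2.046, G_3 = 10^(15.8/10) = 38.02
Friis cascade:
  F = 1.127 + (1.393 − 1)/0.8872 + (2.046 − 1)/21.78 = 1.618
NF = 10 log₁₀(1.618) = 2.09 dB

2.09 dB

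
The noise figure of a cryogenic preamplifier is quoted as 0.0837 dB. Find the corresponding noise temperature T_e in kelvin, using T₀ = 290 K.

5.64 K

F = 10^(0.0837/10) = 1.01946
T_e = (F − 1)·T₀ = (1.01946 − 1) × 290 = 5.64 K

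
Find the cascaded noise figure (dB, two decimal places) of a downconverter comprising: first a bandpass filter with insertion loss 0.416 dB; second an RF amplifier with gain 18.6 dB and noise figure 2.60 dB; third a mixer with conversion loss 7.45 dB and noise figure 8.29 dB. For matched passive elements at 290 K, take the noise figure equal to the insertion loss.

3.20 dB

Convert to linear (a loss of L dB is a gain of −L dB): F_i = 10^(NF_i/10), G_i = 10^(G_i,dB/10)
  Stage 1: F_1 = 10^(0.416/10) = 1.101, G_1 = 10^(−0.416/10) = 0.9087
  Stage 2: F_2 = 10^(2.60/10) = 1.820, G_2 = 10^(18.6/10) = 72.44
  Stage 3: F_3 = 10^(8.29/10) = 6.745, G_3 = 10^(−7.45/10) = 0.1799
Friis cascade:
  F = 1.101 + (1.820 − 1)/0.9087 + (6.745 − 1)/65.83 = 2.090
NF = 10 log₁₀(2.090) = 3.20 dB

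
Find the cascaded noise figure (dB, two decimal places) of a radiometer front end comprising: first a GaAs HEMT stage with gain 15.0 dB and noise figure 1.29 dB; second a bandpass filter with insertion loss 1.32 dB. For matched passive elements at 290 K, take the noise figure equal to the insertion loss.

Convert to linear (a loss of L dB is a gain of −L dB): F_i = 10^(NF_i/10), G_i = 10^(G_i,dB/10)
  Stage 1: F_1 = 10^(1.29/10) = 1.346, G_1 = 10^(15.0/10) = 31.62
  Stage 2: F_2 = 10^(1.32/10) = 1.355, G_2 = 10^(−1.32/10) = 0.7379
Friis cascade:
  F = 1.346 + (1.355 − 1)/31.62 = 1.357
NF = 10 log₁₀(1.357) = 1.33 dB

1.33 dB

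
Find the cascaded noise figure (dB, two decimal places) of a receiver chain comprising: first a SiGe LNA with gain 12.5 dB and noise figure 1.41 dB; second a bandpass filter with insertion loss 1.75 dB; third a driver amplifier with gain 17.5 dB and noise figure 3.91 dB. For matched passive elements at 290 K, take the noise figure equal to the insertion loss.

1.86 dB

Convert to linear (a loss of L dB is a gain of −L dB): F_i = 10^(NF_i/10), G_i = 10^(G_i,dB/10)
  Stage 1: F_1 = 10^(1.41/10) = 1.384, G_1 = 10^(12.5/10) = 17.78
  Stage 2: F_2 = 10^(1.75/10) = 1.496, G_2 = 10^(−1.75/10) = 0.6683
  Stage 3: F_3 = 10^(3.91/10) = 2.460, G_3 = 10^(17.5/10) = 56.23
Friis cascade:
  F = 1.384 + (1.496 − 1)/17.78 + (2.460 − 1)/11.89 = 1.534
NF = 10 log₁₀(1.534) = 1.86 dB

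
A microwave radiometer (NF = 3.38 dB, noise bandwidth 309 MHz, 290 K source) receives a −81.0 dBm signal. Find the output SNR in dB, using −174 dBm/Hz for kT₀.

Noise floor: N = −174 + 10 log₁₀(B) + NF
10 log₁₀(3.09×10⁸) = 84.9 dB
N = −174 + 84.9 + 3.38 = −85.72 dBm
SNR = P_sig − N = −81.0 − (−85.72) = 4.72 dB → 4.7 dB

4.7 dB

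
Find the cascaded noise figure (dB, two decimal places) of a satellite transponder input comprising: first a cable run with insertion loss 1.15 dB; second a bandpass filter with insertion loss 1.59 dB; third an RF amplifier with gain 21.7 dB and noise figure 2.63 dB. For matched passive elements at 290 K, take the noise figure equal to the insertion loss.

Convert to linear (a loss of L dB is a gain of −L dB): F_i = 10^(NF_i/10), G_i = 10^(G_i,dB/10)
  Stage 1: F_1 = 10^(1.15/10) = 1.303, G_1 = 10^(−1.15/10) = 0.7674
  Stage 2: F_2 = 10^(1.59/10) = 1.442, G_2 = 10^(−1.59/10) = 0.6934
  Stage 3: F_3 = 10^(2.63/10) = 1.832, G_3 = 10^(21.7/10) = 147.9
Friis cascade:
  F = 1.303 + (1.442 − 1)/0.7674 + (1.832 − 1)/0.5321 = 3.443
NF = 10 log₁₀(3.443) = 5.37 dB

5.37 dB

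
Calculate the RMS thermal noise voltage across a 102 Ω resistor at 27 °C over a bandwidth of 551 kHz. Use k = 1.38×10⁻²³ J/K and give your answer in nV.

965 nV

T = 27 °C + 273.15 = 300.15 K
V_n = √(4kTRB)
4kTRB = 4 × 1.38×10⁻²³ × 300.15 × 1.02×10² × 5.51×10⁵ = 9.31×10⁻¹³ V²
V_n = √(9.31×10⁻¹³) = 9.65×10⁻⁷ V = 965 nV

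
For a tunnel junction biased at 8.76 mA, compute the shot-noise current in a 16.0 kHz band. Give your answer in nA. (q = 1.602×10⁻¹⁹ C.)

6.70 nA

I_n = √(2qI·B)
2qI·B = 2 × 1.602×10⁻¹⁹ × 8.76×10⁻³ × 1.60×10⁴ = 4.49×10⁻¹⁷ A²
I_n = √(4.49×10⁻¹⁷) = 6.70×10⁻⁹ A = 6.70 nA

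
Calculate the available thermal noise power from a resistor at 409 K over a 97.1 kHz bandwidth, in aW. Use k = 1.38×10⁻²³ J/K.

548 aW

P_n = kTB = 1.38×10⁻²³ × 409 × 9.71×10⁴ = 5.48×10⁻¹⁶ W = 548 aW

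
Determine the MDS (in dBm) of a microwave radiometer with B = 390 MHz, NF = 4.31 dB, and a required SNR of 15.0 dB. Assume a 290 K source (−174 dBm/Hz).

−68.8 dBm

Sensitivity = −174 + 10 log₁₀(B) + NF + SNR_min
= −174 + 85.91 + 4.31 + 15.0
= −68.78 dBm → −68.8 dBm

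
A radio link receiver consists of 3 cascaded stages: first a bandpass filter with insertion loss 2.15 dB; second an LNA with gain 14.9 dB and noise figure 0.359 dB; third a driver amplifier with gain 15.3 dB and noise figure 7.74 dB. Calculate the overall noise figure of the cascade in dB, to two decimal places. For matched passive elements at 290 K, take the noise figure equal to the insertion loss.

3.11 dB

Convert to linear (a loss of L dB is a gain of −L dB): F_i = 10^(NF_i/10), G_i = 10^(G_i,dB/10)
  Stage 1: F_1 = 10^(2.15/10) = 1.641, G_1 = 10^(−2.15/10) = 0.6095
  Stage 2: F_2 = 10^(0.359/10) = 1.086, G_2 = 10^(14.9/10) = 30.90
  Stage 3: F_3 = 10^(7.74/10) = 5.943, G_3 = 10^(15.3/10) = 33.88
Friis cascade:
  F = 1.641 + (1.086 − 1)/0.6095 + (5.943 − 1)/18.84 = 2.044
NF = 10 log₁₀(2.044) = 3.11 dB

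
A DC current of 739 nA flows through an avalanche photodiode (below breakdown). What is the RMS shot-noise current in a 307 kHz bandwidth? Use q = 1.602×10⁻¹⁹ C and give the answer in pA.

I_n = √(2qI·B)
2qI·B = 2 × 1.602×10⁻¹⁹ × 7.39×10⁻⁷ × 3.07×10⁵ = 7.27×10⁻²⁰ A²
I_n = √(7.27×10⁻²⁰) = 2.70×10⁻¹⁰ A = 270 pA

270 pA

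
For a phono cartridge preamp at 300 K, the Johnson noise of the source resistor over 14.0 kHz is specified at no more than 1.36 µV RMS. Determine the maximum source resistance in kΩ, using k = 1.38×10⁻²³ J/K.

7.98 kΩ

Johnson–Nyquist: V_n = √(4kTRB) ⇒ R = V_n² / (4kTB)
4kTB = 4 × 1.38×10⁻²³ × 300 × 1.40×10⁴ = 2.32×10⁻¹⁶
R = (1.36×10⁻⁶)² / 2.32×10⁻¹⁶ = 7.98×10³ Ω = 7.98 kΩ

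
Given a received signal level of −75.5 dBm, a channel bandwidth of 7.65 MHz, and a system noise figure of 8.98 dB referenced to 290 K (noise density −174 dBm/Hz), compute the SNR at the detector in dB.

Noise floor: N = −174 + 10 log₁₀(B) + NF
10 log₁₀(7.65×10⁶) = 68.84 dB
N = −174 + 68.84 + 8.98 = −96.18 dBm
SNR = P_sig − N = −75.5 − (−96.18) = 20.68 dB → 20.7 dB

20.7 dB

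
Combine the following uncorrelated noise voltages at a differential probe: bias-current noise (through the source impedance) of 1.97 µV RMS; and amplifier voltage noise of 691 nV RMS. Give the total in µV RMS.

Uncorrelated sources add in power (mean-square): V_tot = √(ΣV_i²)
V_tot = √[(1.97×10⁻⁶)² + (6.91×10⁻⁷)²] = 2.09×10⁻⁶ V = 2.09 µV

2.09 µV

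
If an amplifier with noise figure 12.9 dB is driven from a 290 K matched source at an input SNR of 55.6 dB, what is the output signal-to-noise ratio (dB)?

42.7 dB

By definition F = SNR_in/SNR_out, so in dB: SNR_out = SNR_in − NF
SNR_out = 55.6 − 12.9 = 42.7 dB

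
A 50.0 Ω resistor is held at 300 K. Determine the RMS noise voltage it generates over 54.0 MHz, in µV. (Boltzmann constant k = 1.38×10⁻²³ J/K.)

6.69 µV

V_n = √(4kTRB)
4kTRB = 4 × 1.38×10⁻²³ × 300 × 5.00×10¹ × 5.40×10⁷ = 4.47×10⁻¹¹ V²
V_n = √(4.47×10⁻¹¹) = 6.69×10⁻⁶ V = 6.69 µV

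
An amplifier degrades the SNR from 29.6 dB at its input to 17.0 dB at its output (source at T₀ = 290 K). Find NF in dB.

NF (dB) = SNR_in(dB) − SNR_out(dB) when the source is at T₀
NF = 29.6 − 17.0 = 12.6 dB

12.6 dB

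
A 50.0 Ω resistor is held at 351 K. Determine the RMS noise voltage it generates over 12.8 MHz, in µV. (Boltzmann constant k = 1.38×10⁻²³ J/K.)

3.52 µV

V_n = √(4kTRB)
4kTRB = 4 × 1.38×10⁻²³ × 351 × 5.00×10¹ × 1.28×10⁷ = 1.24×10⁻¹¹ V²
V_n = √(1.24×10⁻¹¹) = 3.52×10⁻⁶ V = 3.52 µV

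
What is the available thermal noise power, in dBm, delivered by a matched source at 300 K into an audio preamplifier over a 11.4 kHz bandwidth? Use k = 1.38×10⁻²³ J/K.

−133.3 dBm

P_n = kTB = 1.38×10⁻²³ × 300 × 1.14×10⁴ = 4.72×10⁻¹⁷ W
In dBm: 10 log₁₀(4.72×10⁻¹⁷ / 10⁻³) = −133.3 dBm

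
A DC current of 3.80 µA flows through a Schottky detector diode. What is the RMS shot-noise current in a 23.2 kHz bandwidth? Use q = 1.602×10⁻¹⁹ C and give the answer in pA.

168 pA

I_n = √(2qI·B)
2qI·B = 2 × 1.602×10⁻¹⁹ × 3.80×10⁻⁶ × 2.32×10⁴ = 2.82×10⁻²⁰ A²
I_n = √(2.82×10⁻²⁰) = 1.68×10⁻¹⁰ A = 168 pA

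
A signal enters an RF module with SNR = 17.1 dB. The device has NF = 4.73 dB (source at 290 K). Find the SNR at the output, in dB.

12.37 dB

By definition F = SNR_in/SNR_out, so in dB: SNR_out = SNR_in − NF
SNR_out = 17.1 − 4.73 = 12.37 dB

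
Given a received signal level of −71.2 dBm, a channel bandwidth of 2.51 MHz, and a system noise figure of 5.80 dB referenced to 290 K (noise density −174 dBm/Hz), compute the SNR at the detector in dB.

33.0 dB

Noise floor: N = −174 + 10 log₁₀(B) + NF
10 log₁₀(2.51×10⁶) = 64 dB
N = −174 + 64 + 5.80 = −104.20 dBm
SNR = P_sig − N = −71.2 − (−104.20) = 33.00 dB → 33.0 dB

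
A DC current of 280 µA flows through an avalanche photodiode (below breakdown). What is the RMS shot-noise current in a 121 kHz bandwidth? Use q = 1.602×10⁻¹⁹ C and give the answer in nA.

3.29 nA

I_n = √(2qI·B)
2qI·B = 2 × 1.602×10⁻¹⁹ × 2.80×10⁻⁴ × 1.21×10⁵ = 1.09×10⁻¹⁷ A²
I_n = √(1.09×10⁻¹⁷) = 3.29×10⁻⁹ A = 3.29 nA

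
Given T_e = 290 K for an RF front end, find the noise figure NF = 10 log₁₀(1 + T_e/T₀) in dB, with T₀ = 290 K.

3.01 dB

F = 1 + T_e/T₀ = 1 + 290/290 = 2
NF = 10 log₁₀(2) = 3.01 dB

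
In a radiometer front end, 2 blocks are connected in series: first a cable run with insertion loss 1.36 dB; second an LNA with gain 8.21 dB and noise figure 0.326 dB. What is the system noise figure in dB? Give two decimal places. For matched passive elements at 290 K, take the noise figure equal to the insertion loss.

Convert to linear (a loss of L dB is a gain of −L dB): F_i = 10^(NF_i/10), G_i = 10^(G_i,dB/10)
  Stage 1: F_1 = 10^(1.36/10) = 1.368, G_1 = 10^(−1.36/10) = 0.7311
  Stage 2: F_2 = 10^(0.326/10) = 1.078, G_2 = 10^(8.21/10) = 6.622
Friis cascade:
  F = 1.368 + (1.078 − 1)/0.7311 = 1.474
NF = 10 log₁₀(1.474) = 1.69 dB

1.69 dB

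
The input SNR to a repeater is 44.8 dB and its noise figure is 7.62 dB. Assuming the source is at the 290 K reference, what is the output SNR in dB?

37.18 dB

By definition F = SNR_in/SNR_out, so in dB: SNR_out = SNR_in − NF
SNR_out = 44.8 − 7.62 = 37.18 dB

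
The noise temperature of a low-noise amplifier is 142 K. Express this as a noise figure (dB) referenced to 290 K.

1.73 dB

F = 1 + T_e/T₀ = 1 + 142/290 = 1.48966
NF = 10 log₁₀(1.48966) = 1.73 dB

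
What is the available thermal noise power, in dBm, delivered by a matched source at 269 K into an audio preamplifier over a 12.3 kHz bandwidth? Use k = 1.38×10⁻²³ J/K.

−133.4 dBm

P_n = kTB = 1.38×10⁻²³ × 269 × 1.23×10⁴ = 4.57×10⁻¹⁷ W
In dBm: 10 log₁₀(4.57×10⁻¹⁷ / 10⁻³) = −133.4 dBm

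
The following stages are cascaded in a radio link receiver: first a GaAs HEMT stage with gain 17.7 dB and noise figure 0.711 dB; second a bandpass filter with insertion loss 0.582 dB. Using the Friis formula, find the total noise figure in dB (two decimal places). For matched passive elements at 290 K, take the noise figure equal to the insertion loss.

0.72 dB

Convert to linear (a loss of L dB is a gain of −L dB): F_i = 10^(NF_i/10), G_i = 10^(G_i,dB/10)
  Stage 1: F_1 = 10^(0.711/10) = 1.178, G_1 = 10^(17.7/10) = 58.88
  Stage 2: F_2 = 10^(0.582/10) = 1.143, G_2 = 10^(−0.582/10) = 0.8746
Friis cascade:
  F = 1.178 + (1.143 − 1)/58.88 = 1.180
NF = 10 log₁₀(1.180) = 0.72 dB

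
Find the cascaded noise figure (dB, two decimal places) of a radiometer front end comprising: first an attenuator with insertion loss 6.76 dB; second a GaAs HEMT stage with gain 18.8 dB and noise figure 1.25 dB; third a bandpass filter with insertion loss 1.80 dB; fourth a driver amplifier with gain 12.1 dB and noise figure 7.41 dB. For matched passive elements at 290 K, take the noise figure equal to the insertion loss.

8.31 dB

Convert to linear (a loss of L dB is a gain of −L dB): F_i = 10^(NF_i/10), G_i = 10^(G_i,dB/10)
  Stage 1: F_1 = 10^(6.76/10) = 4.742, G_1 = 10^(−6.76/10) = 0.2109
  Stage 2: F_2 = 10^(1.25/10) = 1.334, G_2 = 10^(18.8/10) = 75.86
  Stage 3: F_3 = 10^(1.80/10) = 1.514, G_3 = 10^(−1.80/10) = 0.6607
  Stage 4: F_4 = 10^(7.41/10) = 5.508, G_4 = 10^(12.1/10) = 16.22
Friis cascade:
  F = 4.742 + (1.334 − 1)/0.2109 + (1.514 − 1)/16.00 + (5.508 − 1)/10.57 = 6.783
NF = 10 log₁₀(6.783) = 8.31 dB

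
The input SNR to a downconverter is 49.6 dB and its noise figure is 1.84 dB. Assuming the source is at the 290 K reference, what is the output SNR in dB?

By definition F = SNR_in/SNR_out, so in dB: SNR_out = SNR_in − NF
SNR_out = 49.6 − 1.84 = 47.76 dB

47.76 dB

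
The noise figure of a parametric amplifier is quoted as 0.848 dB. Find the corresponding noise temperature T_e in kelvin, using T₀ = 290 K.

F = 10^(0.848/10) = 1.21563
T_e = (F − 1)·T₀ = (1.21563 − 1) × 290 = 62.5 K

62.5 K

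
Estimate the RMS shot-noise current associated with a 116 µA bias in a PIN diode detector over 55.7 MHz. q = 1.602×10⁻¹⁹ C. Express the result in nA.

45.5 nA

I_n = √(2qI·B)
2qI·B = 2 × 1.602×10⁻¹⁹ × 1.16×10⁻⁴ × 5.57×10⁷ = 2.07×10⁻¹⁵ A²
I_n = √(2.07×10⁻¹⁵) = 4.55×10⁻⁸ A = 45.5 nA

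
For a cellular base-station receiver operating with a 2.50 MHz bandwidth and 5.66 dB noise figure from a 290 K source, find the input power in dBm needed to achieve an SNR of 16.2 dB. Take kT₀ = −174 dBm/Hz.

Sensitivity = −174 + 10 log₁₀(B) + NF + SNR_min
= −174 + 63.98 + 5.66 + 16.2
= −88.16 dBm → −88.2 dBm

−88.2 dBm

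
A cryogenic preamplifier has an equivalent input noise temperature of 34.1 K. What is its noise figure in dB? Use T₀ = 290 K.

F = 1 + T_e/T₀ = 1 + 34.1/290 = 1.11759
NF = 10 log₁₀(1.11759) = 0.483 dB

0.483 dB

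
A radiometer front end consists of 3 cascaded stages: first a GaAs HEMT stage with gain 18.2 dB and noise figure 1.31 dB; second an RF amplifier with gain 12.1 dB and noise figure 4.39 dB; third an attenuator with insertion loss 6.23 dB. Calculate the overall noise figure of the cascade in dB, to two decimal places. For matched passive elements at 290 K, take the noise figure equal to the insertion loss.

1.40 dB

Convert to linear (a loss of L dB is a gain of −L dB): F_i = 10^(NF_i/10), G_i = 10^(G_i,dB/10)
  Stage 1: F_1 = 10^(1.31/10) = 1.352, G_1 = 10^(18.2/10) = 66.07
  Stage 2: F_2 = 10^(4.39/10) = 2.748, G_2 = 10^(12.1/10) = 16.22
  Stage 3: F_3 = 10^(6.23/10) = 4.198, G_3 = 10^(−6.23/10) = 0.2382
Friis cascade:
  F = 1.352 + (2.748 − 1)/66.07 + (4.198 − 1)/1072 = 1.382
NF = 10 log₁₀(1.382) = 1.40 dB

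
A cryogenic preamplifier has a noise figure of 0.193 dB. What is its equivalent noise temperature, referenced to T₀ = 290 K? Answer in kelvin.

F = 10^(0.193/10) = 1.04544
T_e = (F − 1)·T₀ = (1.04544 − 1) × 290 = 13.2 K

13.2 K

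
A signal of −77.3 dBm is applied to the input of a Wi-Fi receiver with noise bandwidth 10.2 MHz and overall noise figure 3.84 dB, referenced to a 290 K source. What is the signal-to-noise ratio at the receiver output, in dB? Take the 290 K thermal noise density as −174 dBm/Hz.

Noise floor: N = −174 + 10 log₁₀(B) + NF
10 log₁₀(1.02×10⁷) = 70.09 dB
N = −174 + 70.09 + 3.84 = −100.07 dBm
SNR = P_sig − N = −77.3 − (−100.07) = 22.77 dB → 22.8 dB

22.8 dB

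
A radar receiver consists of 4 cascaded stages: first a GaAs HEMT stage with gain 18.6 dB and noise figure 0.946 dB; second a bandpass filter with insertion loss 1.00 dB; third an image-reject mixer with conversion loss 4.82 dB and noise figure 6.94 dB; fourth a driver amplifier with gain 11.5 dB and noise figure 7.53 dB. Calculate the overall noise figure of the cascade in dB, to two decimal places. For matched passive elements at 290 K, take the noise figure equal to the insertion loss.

Convert to linear (a loss of L dB is a gain of −L dB): F_i = 10^(NF_i/10), G_i = 10^(G_i,dB/10)
  Stage 1: F_1 = 10^(0.946/10) = 1.243, G_1 = 10^(18.6/10) = 72.44
  Stage 2: F_2 = 10^(1.00/10) = 1.259, G_2 = 10^(−1.00/10) = 0.7943
  Stage 3: F_3 = 10^(6.94/10) = 4.943, G_3 = 10^(−4.82/10) = 0.3296
  Stage 4: F_4 = 10^(7.53/10) = 5.662, G_4 = 10^(11.5/10) = 14.13
Friis cascade:
  F = 1.243 + (1.259 − 1)/72.44 + (4.943 − 1)/57.54 + (5.662 − 1)/18.97 = 1.561
NF = 10 log₁₀(1.561) = 1.93 dB

1.93 dB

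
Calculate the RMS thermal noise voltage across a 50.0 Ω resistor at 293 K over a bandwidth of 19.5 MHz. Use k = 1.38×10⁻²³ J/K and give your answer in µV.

3.97 µV

V_n = √(4kTRB)
4kTRB = 4 × 1.38×10⁻²³ × 293 × 5.00×10¹ × 1.95×10⁷ = 1.58×10⁻¹¹ V²
V_n = √(1.58×10⁻¹¹) = 3.97×10⁻⁶ V = 3.97 µV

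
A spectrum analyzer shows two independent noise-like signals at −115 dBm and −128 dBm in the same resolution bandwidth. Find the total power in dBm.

−114.8 dBm

Convert to linear, add, convert back:
P₁ = 3.16×10⁻¹⁵ W, P₂ = 1.58×10⁻¹⁶ W
P_tot = 3.32×10⁻¹⁵ W → 10 log₁₀(P_tot / 10⁻³) = −114.8 dBm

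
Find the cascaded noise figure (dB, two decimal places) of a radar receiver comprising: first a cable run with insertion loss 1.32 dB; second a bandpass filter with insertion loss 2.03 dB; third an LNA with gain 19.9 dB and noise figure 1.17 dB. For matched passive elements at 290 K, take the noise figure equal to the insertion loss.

Convert to linear (a loss of L dB is a gain of −L dB): F_i = 10^(NF_i/10), G_i = 10^(G_i,dB/10)
  Stage 1: F_1 = 10^(1.32/10) = 1.355, G_1 = 10^(−1.32/10) = 0.7379
  Stage 2: F_2 = 10^(2.03/10) = 1.596, G_2 = 10^(−2.03/10) = 0.6266
  Stage 3: F_3 = 10^(1.17/10) = 1.309, G_3 = 10^(19.9/10) = 97.72
Friis cascade:
  F = 1.355 + (1.596 − 1)/0.7379 + (1.309 − 1)/0.4624 = 2.831
NF = 10 log₁₀(2.831) = 4.52 dB

4.52 dB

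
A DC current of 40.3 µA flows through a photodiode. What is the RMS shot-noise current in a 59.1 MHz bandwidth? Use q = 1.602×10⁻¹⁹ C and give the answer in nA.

I_n = √(2qI·B)
2qI·B = 2 × 1.602×10⁻¹⁹ × 4.03×10⁻⁵ × 5.91×10⁷ = 7.63×10⁻¹⁶ A²
I_n = √(7.63×10⁻¹⁶) = 2.76×10⁻⁸ A = 27.6 nA

27.6 nA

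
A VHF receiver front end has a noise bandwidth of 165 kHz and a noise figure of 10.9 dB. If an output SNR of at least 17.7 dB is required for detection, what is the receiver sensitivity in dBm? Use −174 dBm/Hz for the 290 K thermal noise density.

−93.2 dBm

Sensitivity = −174 + 10 log₁₀(B) + NF + SNR_min
= −174 + 52.17 + 10.9 + 17.7
= −93.23 dBm → −93.2 dBm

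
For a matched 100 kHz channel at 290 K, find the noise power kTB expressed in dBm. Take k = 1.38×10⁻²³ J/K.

−124.0 dBm

P_n = kTB = 1.38×10⁻²³ × 290 × 1.00×10⁵ = 4.00×10⁻¹⁶ W
In dBm: 10 log₁₀(4.00×10⁻¹⁶ / 10⁻³) = −124.0 dBm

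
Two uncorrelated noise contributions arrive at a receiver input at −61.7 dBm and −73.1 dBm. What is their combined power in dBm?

−61.4 dBm

Convert to linear, add, convert back:
P₁ = 6.76×10⁻¹⁰ W, P₂ = 4.90×10⁻¹¹ W
P_tot = 7.25×10⁻¹⁰ W → 10 log₁₀(P_tot / 10⁻³) = −61.4 dBm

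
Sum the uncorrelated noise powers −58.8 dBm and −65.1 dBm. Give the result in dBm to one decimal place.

Convert to linear, add, convert back:
P₁ = 1.32×10⁻⁹ W, P₂ = 3.09×10⁻¹⁰ W
P_tot = 1.63×10⁻⁹ W → 10 log₁₀(P_tot / 10⁻³) = −57.9 dBm

−57.9 dBm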